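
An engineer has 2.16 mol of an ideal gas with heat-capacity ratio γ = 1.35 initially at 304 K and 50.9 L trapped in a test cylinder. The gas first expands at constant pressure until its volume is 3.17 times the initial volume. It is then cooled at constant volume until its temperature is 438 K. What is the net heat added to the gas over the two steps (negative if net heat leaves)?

18700 J

P₁ = nRT₁/V₁ = 2.16×8.314×304/50.9 = 107 kPa.
Step 1 — Isobaric: P stays 107 kPa; V/T = const ⇒ T₂ = 964 K, V₂ = 161 L.
W = PΔV = 107×(161−50.9) kPa·L = 11800 J.
ΔU = nCvΔT = 2.16×23.8×(964−304) = 33800 J.
Q = ΔU + W = nCpΔT = 45700 J.
State after step 1: P = 107 kPa, V = 161 L, T = 964 K.
Step 2 — Isochoric: V stays 161 L; P/T = const ⇒ T₂ = 438 K, P₂ = 48.7 kPa.
W = 0 (no volume change).
ΔU = nCvΔT = 2.16×23.8×(438−964) = -27000 J.
Q = ΔU = -27000 J.
Net over both steps: W = 11800 J, Q = 18700 J, ΔU = 6880 J.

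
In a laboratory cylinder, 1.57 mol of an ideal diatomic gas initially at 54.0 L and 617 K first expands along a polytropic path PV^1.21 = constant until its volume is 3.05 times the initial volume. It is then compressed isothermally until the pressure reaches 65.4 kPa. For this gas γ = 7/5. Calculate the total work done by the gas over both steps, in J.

4660 J

P₁ = nRT₁/V₁ = 1.57×8.314×617/54.0 = 149 kPa.
Step 1 — Polytropic n=1.21: T₂ = T₁(V₁/V₂)^(n−1) = 617×(0.328)^0.21 = 488 K; P₂ = P₁(V₁/V₂)^n = 38.7 kPa.
W = (P₁V₁−P₂V₂)/(n−1) = (149×54.0−38.7×165)/0.21 = 8010 J.
ΔU = nCvΔT = 1.57×20.8×(488−617) = -4200 J.
Q = ΔU + W = 3800 J.
State after step 1: P = 38.7 kPa, V = 165 L, T = 488 K.
Step 2 — Isothermal: T stays 488 K; PV = const ⇒ V₂ = 97.4 L, P₂ = 65.4 kPa.
ΔU = 0 (ideal gas, T constant).
W = nRT ln(V₂/V₁) = 1.57×8.314×488×ln(0.592) = -3350 J.
Q = ΔU + W = -3350 J.
Net over both steps: W = 4660 J, Q = 458 J, ΔU = -4200 J.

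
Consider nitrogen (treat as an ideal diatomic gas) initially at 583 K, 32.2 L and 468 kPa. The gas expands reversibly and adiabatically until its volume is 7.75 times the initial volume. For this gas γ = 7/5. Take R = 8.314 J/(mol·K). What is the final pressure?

Adiabatic: TV^(γ−1) = const ⇒ T₂ = 583×(0.129)^0.400 = 257 K; PV^γ = const ⇒ P₂ = 26.6 kPa.

26.6 kPa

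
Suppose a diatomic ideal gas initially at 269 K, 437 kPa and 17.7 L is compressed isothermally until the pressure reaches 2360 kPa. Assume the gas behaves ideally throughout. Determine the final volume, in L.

3.28 L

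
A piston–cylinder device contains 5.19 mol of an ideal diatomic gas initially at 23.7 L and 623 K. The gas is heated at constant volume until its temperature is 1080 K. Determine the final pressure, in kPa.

1970 kPa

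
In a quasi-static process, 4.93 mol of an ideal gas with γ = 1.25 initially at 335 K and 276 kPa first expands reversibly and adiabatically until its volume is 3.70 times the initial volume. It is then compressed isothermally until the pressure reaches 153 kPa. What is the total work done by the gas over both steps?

4970 J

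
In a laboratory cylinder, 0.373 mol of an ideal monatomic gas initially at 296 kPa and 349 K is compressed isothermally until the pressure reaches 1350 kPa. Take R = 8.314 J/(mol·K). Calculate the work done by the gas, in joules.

V₁ = nRT₁/P₁ = 0.373×8.314×349/296 = 3.66 L.
Isothermal: T stays 349 K; PV = const ⇒ V₂ = 0.802 L, P₂ = 1350 kPa.
W = nRT ln(V₂/V₁) = 0.373×8.314×349×ln(0.219) = -1640 J.

-1640 J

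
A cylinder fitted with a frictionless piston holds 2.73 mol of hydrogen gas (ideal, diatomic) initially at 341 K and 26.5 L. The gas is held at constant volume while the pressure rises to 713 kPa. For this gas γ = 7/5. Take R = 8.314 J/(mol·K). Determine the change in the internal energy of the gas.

P₁ = nRT₁/V₁ = 2.73×8.314×341/26.5 = 292 kPa.
Isochoric: V stays 26.5 L; P/T = const ⇒ T₂ = 832 K, P₂ = 713 kPa.
For an ideal gas ΔU = nCvΔT with Cv = (5/2)R = 20.8 J/(mol·K).
ΔU = 2.73×20.8×(832−341) = 27900 J.

27900 J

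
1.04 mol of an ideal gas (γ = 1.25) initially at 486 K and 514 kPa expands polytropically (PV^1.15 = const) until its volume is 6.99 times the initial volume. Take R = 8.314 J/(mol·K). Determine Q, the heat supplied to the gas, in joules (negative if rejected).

2830 J

V₁ = nRT₁/P₁ = 1.04×8.314×486/514 = 8.18 L.
Polytropic n=1.15: T₂ = T₁(V₁/V₂)^(n−1) = 486×(0.143)^0.15 = 363 K; P₂ = P₁(V₁/V₂)^n = 54.9 kPa.
W = (P₁V₁−P₂V₂)/(n−1) = (514×8.18−54.9×57.1)/0.15 = 7090 J.
ΔU = nCvΔT = 1.04×33.3×(363−486) = -4250 J.
Q = ΔU + W = 2830 J.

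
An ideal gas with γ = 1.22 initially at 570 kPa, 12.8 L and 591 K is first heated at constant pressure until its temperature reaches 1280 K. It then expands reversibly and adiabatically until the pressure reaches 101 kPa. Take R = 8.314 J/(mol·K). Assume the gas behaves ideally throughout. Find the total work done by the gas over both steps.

27800 J

n = P₁V₁/(RT₁) = 570×12.8/(8.314×591) = 1.48 mol.
Step 1 — Isobaric: P stays 570 kPa; V/T = const ⇒ T₂ = 1280 K, V₂ = 27.7 L.
W = PΔV = 570×(27.7−12.8) kPa·L = 8510 J.
ΔU = nCvΔT = 1.48×37.8×(1280−591) = 38700 J.
Q = ΔU + W = nCpΔT = 47200 J.
State after step 1: P = 570 kPa, V = 27.7 L, T = 1280 K.
Step 2 — Adiabatic: T₂/T₁ = (P₂/P₁)^((γ−1)/γ) ⇒ T₂ = 1280×(0.177)^0.180 = 937 K; V₂ = 115 L.
ΔU = nCvΔT = 1.48×37.8×(937−1280) = -19300 J.
Q = 0 for an adiabatic process, so W = −ΔU = 19300 J.
Net over both steps: W = 27800 J, Q = 47200 J, ΔU = 19400 J.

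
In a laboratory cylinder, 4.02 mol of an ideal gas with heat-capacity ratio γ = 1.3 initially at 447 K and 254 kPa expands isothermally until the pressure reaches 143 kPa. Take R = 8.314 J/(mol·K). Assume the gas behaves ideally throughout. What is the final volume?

104 L

V₁ = nRT₁/P₁ = 4.02×8.314×447/254 = 58.8 L.
Isothermal: T stays 447 K; PV = const ⇒ V₂ = 104 L, P₂ = 143 kPa.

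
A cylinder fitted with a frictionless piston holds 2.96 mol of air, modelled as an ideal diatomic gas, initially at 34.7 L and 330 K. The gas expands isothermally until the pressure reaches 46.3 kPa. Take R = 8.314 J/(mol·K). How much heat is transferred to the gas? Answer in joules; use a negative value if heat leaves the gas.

P₁ = nRT₁/V₁ = 2.96×8.314×330/34.7 = 234 kPa.
Isothermal: T stays 330 K; PV = const ⇒ V₂ = 175 L, P₂ = 46.3 kPa.
ΔU = 0 (ideal gas, T constant).
W = nRT ln(V₂/V₁) = 2.96×8.314×330×ln(5.05) = 13200 J.
Q = ΔU + W = 13200 J.

13200 J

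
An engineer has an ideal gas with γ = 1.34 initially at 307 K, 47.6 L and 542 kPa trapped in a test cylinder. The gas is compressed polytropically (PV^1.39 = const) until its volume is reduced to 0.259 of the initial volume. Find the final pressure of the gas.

3540 kPa

Polytropic n=1.39: T₂ = T₁(V₁/V₂)^(n−1) = 307×(3.86)^0.39 = 520 K; P₂ = P₁(V₁/V₂)^n = 3540 kPa.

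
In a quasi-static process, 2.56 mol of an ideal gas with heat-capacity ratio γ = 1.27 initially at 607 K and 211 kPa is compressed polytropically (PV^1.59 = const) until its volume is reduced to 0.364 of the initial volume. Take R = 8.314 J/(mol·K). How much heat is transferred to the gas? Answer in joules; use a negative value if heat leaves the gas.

21200 J

V₁ = nRT₁/P₁ = 2.56×8.314×607/211 = 61.2 L.
Polytropic n=1.59: T₂ = T₁(V₁/V₂)^(n−1) = 607×(2.75)^0.59 = 1100 K; P₂ = P₁(V₁/V₂)^n = 1050 kPa.
W = (P₁V₁−P₂V₂)/(n−1) = (211×61.2−1050×22.3)/0.59 = -17900 J.
ΔU = nCvΔT = 2.56×30.8×(1100−607) = 39000 J.
Q = ΔU + W = 21200 J.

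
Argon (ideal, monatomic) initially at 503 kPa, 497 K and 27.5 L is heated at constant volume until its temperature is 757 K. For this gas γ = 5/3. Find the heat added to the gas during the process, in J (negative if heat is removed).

10900 J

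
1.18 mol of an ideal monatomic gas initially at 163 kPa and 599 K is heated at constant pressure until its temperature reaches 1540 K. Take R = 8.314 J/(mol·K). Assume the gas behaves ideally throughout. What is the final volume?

V₁ = nRT₁/P₁ = 1.18×8.314×599/163 = 36.1 L.
Isobaric: P stays 163 kPa; V/T = const ⇒ T₂ = 1540 K, V₂ = 92.7 L.

92.7 L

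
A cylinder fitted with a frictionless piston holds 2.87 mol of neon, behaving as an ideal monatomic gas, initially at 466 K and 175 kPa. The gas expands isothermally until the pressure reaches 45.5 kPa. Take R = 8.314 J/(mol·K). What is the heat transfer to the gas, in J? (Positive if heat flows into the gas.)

15000 J

V₁ = nRT₁/P₁ = 2.87×8.314×466/175 = 63.5 L.
Isothermal: T stays 466 K; PV = const ⇒ V₂ = 244 L, P₂ = 45.5 kPa.
ΔU = 0 (ideal gas, T constant).
W = nRT ln(V₂/V₁) = 2.87×8.314×466×ln(3.85) = 15000 J.
Q = ΔU + W = 15000 J.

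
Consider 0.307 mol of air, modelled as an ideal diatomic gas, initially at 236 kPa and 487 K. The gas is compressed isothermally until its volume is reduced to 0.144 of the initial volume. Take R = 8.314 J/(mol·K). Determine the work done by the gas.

-2410 J

V₁ = nRT₁/P₁ = 0.307×8.314×487/236 = 5.27 L.
Isothermal: T stays 487 K; PV = const ⇒ V₂ = 0.758 L, P₂ = 1640 kPa.
W = nRT ln(V₂/V₁) = 0.307×8.314×487×ln(0.144) = -2410 J.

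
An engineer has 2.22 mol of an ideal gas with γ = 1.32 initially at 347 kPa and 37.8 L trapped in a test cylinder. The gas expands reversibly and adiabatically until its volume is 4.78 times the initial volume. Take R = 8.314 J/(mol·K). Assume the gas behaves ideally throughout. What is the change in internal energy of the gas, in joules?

-16100 J

T₁ = P₁V₁/(nR) = 347×37.8/(2.22×8.314) = 711 K.
Adiabatic: TV^(γ−1) = const ⇒ T₂ = 711×(0.209)^0.320 = 431 K; PV^γ = const ⇒ P₂ = 44.0 kPa.
For an ideal gas ΔU = nCvΔT with Cv = R/(γ−1) = 26.0 J/(mol·K).
ΔU = 2.22×26.0×(431−711) = -16100 J.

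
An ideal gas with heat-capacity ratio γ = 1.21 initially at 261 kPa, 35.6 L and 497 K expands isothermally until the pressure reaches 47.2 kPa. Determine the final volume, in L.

197 L

Isothermal: T stays 497 K; PV = const ⇒ V₂ = 197 L, P₂ = 47.2 kPa.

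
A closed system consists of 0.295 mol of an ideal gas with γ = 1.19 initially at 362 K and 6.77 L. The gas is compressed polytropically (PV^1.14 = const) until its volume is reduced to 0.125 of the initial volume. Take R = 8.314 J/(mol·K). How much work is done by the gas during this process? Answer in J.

-2140 J

P₁ = nRT₁/V₁ = 0.295×8.314×362/6.77 = 131 kPa.
Polytropic n=1.14: T₂ = T₁(V₁/V₂)^(n−1) = 362×(8.00)^0.14 = 484 K; P₂ = P₁(V₁/V₂)^n = 1400 kPa.
W = (P₁V₁−P₂V₂)/(n−1) = (131×6.77−1400×0.846)/0.14 = -2140 J.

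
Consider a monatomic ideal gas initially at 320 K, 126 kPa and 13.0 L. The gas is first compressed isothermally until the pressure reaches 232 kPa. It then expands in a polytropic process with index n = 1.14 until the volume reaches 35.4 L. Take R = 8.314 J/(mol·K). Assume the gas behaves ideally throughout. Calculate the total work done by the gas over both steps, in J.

1360 J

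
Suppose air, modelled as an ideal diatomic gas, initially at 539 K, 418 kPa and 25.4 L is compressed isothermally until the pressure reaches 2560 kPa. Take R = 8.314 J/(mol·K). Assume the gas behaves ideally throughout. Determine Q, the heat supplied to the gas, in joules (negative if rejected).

n = P₁V₁/(RT₁) = 418×25.4/(8.314×539) = 2.37 mol.
Isothermal: T stays 539 K; PV = const ⇒ V₂ = 4.15 L, P₂ = 2560 kPa.
ΔU = 0 (ideal gas, T constant).
W = nRT ln(V₂/V₁) = 2.37×8.314×539×ln(0.163) = -19200 J.
Q = ΔU + W = -19200 J.

-19200 J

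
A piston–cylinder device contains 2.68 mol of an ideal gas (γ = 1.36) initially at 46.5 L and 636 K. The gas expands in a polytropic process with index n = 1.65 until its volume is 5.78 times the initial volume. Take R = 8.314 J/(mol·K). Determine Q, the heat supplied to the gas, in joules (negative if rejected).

P₁ = nRT₁/V₁ = 2.68×8.314×636/46.5 = 305 kPa.
Polytropic n=1.65: T₂ = T₁(V₁/V₂)^(n−1) = 636×(0.173)^0.65 = 203 K; P₂ = P₁(V₁/V₂)^n = 16.9 kPa.
W = (P₁V₁−P₂V₂)/(n−1) = (305×46.5−16.9×269)/0.65 = 14800 J.
ΔU = nCvΔT = 2.68×23.1×(203−636) = -26800 J.
Q = ΔU + W = -11900 J.

-11900 J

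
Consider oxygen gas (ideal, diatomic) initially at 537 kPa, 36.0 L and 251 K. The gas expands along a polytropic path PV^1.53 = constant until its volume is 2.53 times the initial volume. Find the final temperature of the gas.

153 K

Polytropic n=1.53: T₂ = T₁(V₁/V₂)^(n−1) = 251×(0.395)^0.53 = 153 K; P₂ = P₁(V₁/V₂)^n = 130 kPa.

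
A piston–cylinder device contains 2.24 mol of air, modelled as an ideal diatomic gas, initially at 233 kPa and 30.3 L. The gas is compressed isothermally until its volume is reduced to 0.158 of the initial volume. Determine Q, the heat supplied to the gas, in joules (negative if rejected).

-13000 J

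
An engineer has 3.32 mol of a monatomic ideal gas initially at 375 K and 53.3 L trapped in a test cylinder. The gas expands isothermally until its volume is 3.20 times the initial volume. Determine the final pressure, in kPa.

P₁ = nRT₁/V₁ = 3.32×8.314×375/53.3 = 194 kPa.
Isothermal: T stays 375 K; PV = const ⇒ V₂ = 171 L, P₂ = 60.7 kPa.

60.7 kPa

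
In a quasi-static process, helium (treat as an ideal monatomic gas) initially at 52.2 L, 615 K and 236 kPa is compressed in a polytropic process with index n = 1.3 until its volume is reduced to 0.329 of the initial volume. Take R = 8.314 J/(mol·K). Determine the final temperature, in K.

858 K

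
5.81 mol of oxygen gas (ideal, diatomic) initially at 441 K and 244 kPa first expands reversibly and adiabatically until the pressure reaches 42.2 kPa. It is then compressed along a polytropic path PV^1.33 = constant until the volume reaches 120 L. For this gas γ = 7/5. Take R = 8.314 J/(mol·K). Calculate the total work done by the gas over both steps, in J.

V₁ = nRT₁/P₁ = 5.81×8.314×441/244 = 87.3 L.
Step 1 — Adiabatic: T₂/T₁ = (P₂/P₁)^((γ−1)/γ) ⇒ T₂ = 441×(0.173)^0.286 = 267 K; V₂ = 306 L.
ΔU = nCvΔT = 5.81×20.8×(267−441) = -21000 J.
Q = 0 for an adiabatic process, so W = −ΔU = 21000 J.
State after step 1: P = 42.2 kPa, V = 306 L, T = 267 K.
Step 2 — Polytropic n=1.33: T₂ = T₁(V₁/V₂)^(n−1) = 267×(2.55)^0.33 = 364 K; P₂ = P₁(V₁/V₂)^n = 146 kPa.
W = (P₁V₁−P₂V₂)/(n−1) = (42.2×306−146×120)/0.33 = -14100 J.
ΔU = nCvΔT = 5.81×20.8×(364−267) = 11700 J.
Q = ΔU + W = -2470 J.
Net over both steps: W = 6860 J, Q = -2470 J, ΔU = -9330 J.

6860 J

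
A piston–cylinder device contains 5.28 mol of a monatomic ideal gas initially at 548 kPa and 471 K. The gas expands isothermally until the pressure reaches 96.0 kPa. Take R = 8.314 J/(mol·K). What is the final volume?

V₁ = nRT₁/P₁ = 5.28×8.314×471/548 = 37.7 L.
Isothermal: T stays 471 K; PV = const ⇒ V₂ = 215 L, P₂ = 96.0 kPa.

215 L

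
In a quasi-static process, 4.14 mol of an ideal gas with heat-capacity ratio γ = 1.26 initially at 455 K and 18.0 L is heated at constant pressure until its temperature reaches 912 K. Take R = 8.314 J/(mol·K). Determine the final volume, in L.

P₁ = nRT₁/V₁ = 4.14×8.314×455/18.0 = 870 kPa.
Isobaric: P stays 870 kPa; V/T = const ⇒ T₂ = 912 K, V₂ = 36.1 L.

36.1 L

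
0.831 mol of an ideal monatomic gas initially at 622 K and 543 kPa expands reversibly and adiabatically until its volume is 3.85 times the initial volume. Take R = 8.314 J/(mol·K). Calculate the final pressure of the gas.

V₁ = nRT₁/P₁ = 0.831×8.314×622/543 = 7.91 L.
Adiabatic: TV^(γ−1) = const ⇒ T₂ = 622×(0.260)^0.667 = 253 K; PV^γ = const ⇒ P₂ = 57.4 kPa.

57.4 kPa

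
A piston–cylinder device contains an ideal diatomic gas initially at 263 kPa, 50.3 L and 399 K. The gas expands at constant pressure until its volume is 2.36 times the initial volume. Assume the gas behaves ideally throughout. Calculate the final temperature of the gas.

Isobaric: P stays 263 kPa; V/T = const ⇒ T₂ = 942 K, V₂ = 119 L.

942 K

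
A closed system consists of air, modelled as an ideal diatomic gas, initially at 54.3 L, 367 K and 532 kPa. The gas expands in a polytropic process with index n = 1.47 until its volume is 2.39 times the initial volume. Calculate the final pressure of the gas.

148 kPa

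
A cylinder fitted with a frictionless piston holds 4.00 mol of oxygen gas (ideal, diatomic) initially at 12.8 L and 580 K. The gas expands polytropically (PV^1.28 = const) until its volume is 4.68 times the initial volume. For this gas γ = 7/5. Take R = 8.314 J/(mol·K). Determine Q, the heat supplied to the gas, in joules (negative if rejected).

7250 J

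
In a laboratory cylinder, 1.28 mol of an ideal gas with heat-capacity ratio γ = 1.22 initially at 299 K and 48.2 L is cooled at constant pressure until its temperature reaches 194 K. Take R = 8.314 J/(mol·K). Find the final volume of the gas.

31.3 L

P₁ = nRT₁/V₁ = 1.28×8.314×299/48.2 = 66.0 kPa.
Isobaric: P stays 66.0 kPa; V/T = const ⇒ T₂ = 194 K, V₂ = 31.3 L.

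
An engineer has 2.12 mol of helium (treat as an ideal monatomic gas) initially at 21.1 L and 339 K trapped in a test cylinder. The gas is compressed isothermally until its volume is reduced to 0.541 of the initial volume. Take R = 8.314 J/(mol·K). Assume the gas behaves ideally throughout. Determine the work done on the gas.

3670 J

P₁ = nRT₁/V₁ = 2.12×8.314×339/21.1 = 283 kPa.
Isothermal: T stays 339 K; PV = const ⇒ V₂ = 11.4 L, P₂ = 523 kPa.
W = nRT ln(V₂/V₁) = 2.12×8.314×339×ln(0.541) = -3670 J.
Work done on the gas = −W_by = 3670 J.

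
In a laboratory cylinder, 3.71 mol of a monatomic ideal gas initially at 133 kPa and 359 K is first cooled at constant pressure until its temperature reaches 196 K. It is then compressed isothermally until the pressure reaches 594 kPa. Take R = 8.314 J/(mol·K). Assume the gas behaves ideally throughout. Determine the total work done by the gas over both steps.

V₁ = nRT₁/P₁ = 3.71×8.314×359/133 = 83.3 L.
Step 1 — Isobaric: P stays 133 kPa; V/T = const ⇒ T₂ = 196 K, V₂ = 45.5 L.
W = PΔV = 133×(45.5−83.3) kPa·L = -5030 J.
ΔU = nCvΔT = 3.71×12.5×(196−359) = -7540 J.
Q = ΔU + W = nCpΔT = -12600 J.
State after step 1: P = 133 kPa, V = 45.5 L, T = 196 K.
Step 2 — Isothermal: T stays 196 K; PV = const ⇒ V₂ = 10.2 L, P₂ = 594 kPa.
ΔU = 0 (ideal gas, T constant).
W = nRT ln(V₂/V₁) = 3.71×8.314×196×ln(0.224) = -9050 J.
Q = ΔU + W = -9050 J.
Net over both steps: W = -14100 J, Q = -21600 J, ΔU = -7540 J.

-14100 J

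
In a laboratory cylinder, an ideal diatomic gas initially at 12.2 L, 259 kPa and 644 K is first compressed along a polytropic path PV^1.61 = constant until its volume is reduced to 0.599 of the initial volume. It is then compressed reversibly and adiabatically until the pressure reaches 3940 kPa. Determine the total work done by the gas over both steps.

-9670 J

n = P₁V₁/(RT₁) = 259×12.2/(8.314×644) = 0.590 mol.
Step 1 — Polytropic n=1.61: T₂ = T₁(V₁/V₂)^(n−1) = 644×(1.67)^0.61 = 880 K; P₂ = P₁(V₁/V₂)^n = 591 kPa.
W = (P₁V₁−P₂V₂)/(n−1) = (259×12.2−591×7.31)/0.61 = -1900 J.
ΔU = nCvΔT = 0.590×20.8×(880−644) = 2900 J.
Q = ΔU + W = 998 J.
State after step 1: P = 591 kPa, V = 7.31 L, T = 880 K.
Step 2 — Adiabatic: T₂/T₁ = (P₂/P₁)^((γ−1)/γ) ⇒ T₂ = 880×(6.67)^0.286 = 1510 K; V₂ = 1.89 L.
ΔU = nCvΔT = 0.590×20.8×(1510−880) = 7770 J.
Q = 0 for an adiabatic process, so W = −ΔU = -7770 J.
Net over both steps: W = -9670 J, Q = 998 J, ΔU = 10700 J.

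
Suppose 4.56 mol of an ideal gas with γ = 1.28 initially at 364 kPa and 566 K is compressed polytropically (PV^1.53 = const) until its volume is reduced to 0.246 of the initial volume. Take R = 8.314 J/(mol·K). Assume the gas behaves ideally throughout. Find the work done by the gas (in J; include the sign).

V₁ = nRT₁/P₁ = 4.56×8.314×566/364 = 59.0 L.
Polytropic n=1.53: T₂ = T₁(V₁/V₂)^(n−1) = 566×(4.07)^0.53 = 1190 K; P₂ = P₁(V₁/V₂)^n = 3110 kPa.
W = (P₁V₁−P₂V₂)/(n−1) = (364×59.0−3110×14.5)/0.53 = -44700 J.

-44700 J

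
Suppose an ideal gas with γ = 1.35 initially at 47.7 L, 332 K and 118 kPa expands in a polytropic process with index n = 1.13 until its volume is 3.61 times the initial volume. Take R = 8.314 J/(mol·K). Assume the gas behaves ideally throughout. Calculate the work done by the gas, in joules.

n = P₁V₁/(RT₁) = 118×47.7/(8.314×332) = 2.04 mol.
Polytropic n=1.13: T₂ = T₁(V₁/V₂)^(n−1) = 332×(0.277)^0.13 = 281 K; P₂ = P₁(V₁/V₂)^n = 27.7 kPa.
W = (P₁V₁−P₂V₂)/(n−1) = (118×47.7−27.7×172)/0.13 = 6650 J.

6650 J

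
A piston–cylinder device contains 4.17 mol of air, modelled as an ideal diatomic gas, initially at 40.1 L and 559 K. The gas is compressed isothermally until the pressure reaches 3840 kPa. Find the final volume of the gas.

P₁ = nRT₁/V₁ = 4.17×8.314×559/40.1 = 483 kPa.
Isothermal: T stays 559 K; PV = const ⇒ V₂ = 5.05 L, P₂ = 3840 kPa.

5.05 L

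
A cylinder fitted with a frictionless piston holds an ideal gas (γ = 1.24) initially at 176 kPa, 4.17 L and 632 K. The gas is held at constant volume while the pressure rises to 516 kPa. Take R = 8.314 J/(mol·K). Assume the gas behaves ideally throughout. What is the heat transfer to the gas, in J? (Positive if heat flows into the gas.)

5910 J

n = P₁V₁/(RT₁) = 176×4.17/(8.314×632) = 0.140 mol.
Isochoric: V stays 4.17 L; P/T = const ⇒ T₂ = 1850 K, P₂ = 516 kPa.
W = 0 (no volume change).
ΔU = nCvΔT = 0.140×34.6×(1850−632) = 5910 J.
Q = ΔU = 5910 J.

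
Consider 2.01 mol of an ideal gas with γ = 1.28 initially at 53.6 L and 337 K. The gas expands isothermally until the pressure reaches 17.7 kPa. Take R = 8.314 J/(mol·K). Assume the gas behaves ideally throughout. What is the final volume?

318 L

P₁ = nRT₁/V₁ = 2.01×8.314×337/53.6 = 105 kPa.
Isothermal: T stays 337 K; PV = const ⇒ V₂ = 318 L, P₂ = 17.7 kPa.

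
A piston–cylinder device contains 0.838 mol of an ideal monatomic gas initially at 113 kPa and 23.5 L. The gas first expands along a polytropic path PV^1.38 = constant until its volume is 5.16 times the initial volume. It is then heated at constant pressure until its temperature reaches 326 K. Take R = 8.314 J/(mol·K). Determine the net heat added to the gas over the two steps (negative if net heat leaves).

3510 J

T₁ = P₁V₁/(nR) = 113×23.5/(0.838×8.314) = 381 K.
Step 1 — Polytropic n=1.38: T₂ = T₁(V₁/V₂)^(n−1) = 381×(0.194)^0.38 = 204 K; P₂ = P₁(V₁/V₂)^n = 11.7 kPa.
W = (P₁V₁−P₂V₂)/(n−1) = (113×23.5−11.7×121)/0.38 = 3240 J.
ΔU = nCvΔT = 0.838×12.5×(204−381) = -1850 J.
Q = ΔU + W = 1390 J.
State after step 1: P = 11.7 kPa, V = 121 L, T = 204 K.
Step 2 — Isobaric: P stays 11.7 kPa; V/T = const ⇒ T₂ = 326 K, V₂ = 193 L.
W = PΔV = 11.7×(193−121) kPa·L = 848 J.
ΔU = nCvΔT = 0.838×12.5×(326−204) = 1270 J.
Q = ΔU + W = nCpΔT = 2120 J.
Net over both steps: W = 4090 J, Q = 3510 J, ΔU = -576 J.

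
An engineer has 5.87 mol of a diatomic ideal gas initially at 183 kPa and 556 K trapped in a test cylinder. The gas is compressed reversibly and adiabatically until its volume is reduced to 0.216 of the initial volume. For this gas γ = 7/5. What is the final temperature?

V₁ = nRT₁/P₁ = 5.87×8.314×556/183 = 148 L.
Adiabatic: TV^(γ−1) = const ⇒ T₂ = 556×(4.63)^0.400 = 1030 K; PV^γ = const ⇒ P₂ = 1560 kPa.

1030 K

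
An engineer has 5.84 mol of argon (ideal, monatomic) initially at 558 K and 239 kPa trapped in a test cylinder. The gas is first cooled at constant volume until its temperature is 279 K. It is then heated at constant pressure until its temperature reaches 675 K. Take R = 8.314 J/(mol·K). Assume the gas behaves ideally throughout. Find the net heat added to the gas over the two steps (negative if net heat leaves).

V₁ = nRT₁/P₁ = 5.84×8.314×558/239 = 113 L.
Step 1 — Isochoric: V stays 113 L; P/T = const ⇒ T₂ = 279 K, P₂ = 120 kPa.
W = 0 (no volume change).
ΔU = nCvΔT = 5.84×12.5×(279−558) = -20300 J.
Q = ΔU = -20300 J.
State after step 1: P = 120 kPa, V = 113 L, T = 279 K.
Step 2 — Isobaric: P stays 120 kPa; V/T = const ⇒ T₂ = 675 K, V₂ = 274 L.
W = PΔV = 120×(274−113) kPa·L = 19200 J.
ΔU = nCvΔT = 5.84×12.5×(675−279) = 28800 J.
Q = ΔU + W = nCpΔT = 48100 J.
Net over both steps: W = 19200 J, Q = 27700 J, ΔU = 8520 J.

27700 J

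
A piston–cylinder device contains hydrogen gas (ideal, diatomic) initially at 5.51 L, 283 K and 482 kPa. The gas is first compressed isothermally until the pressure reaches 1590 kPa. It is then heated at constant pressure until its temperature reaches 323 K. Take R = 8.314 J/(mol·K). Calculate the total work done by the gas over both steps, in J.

-2790 J

n = P₁V₁/(RT₁) = 482×5.51/(8.314×283) = 1.13 mol.
Step 1 — Isothermal: T stays 283 K; PV = const ⇒ V₂ = 1.67 L, P₂ = 1590 kPa.
ΔU = 0 (ideal gas, T constant).
W = nRT ln(V₂/V₁) = 1.13×8.314×283×ln(0.303) = -3170 J.
Q = ΔU + W = -3170 J.
State after step 1: P = 1590 kPa, V = 1.67 L, T = 283 K.
Step 2 — Isobaric: P stays 1590 kPa; V/T = const ⇒ T₂ = 323 K, V₂ = 1.91 L.
W = PΔV = 1590×(1.91−1.67) kPa·L = 375 J.
ΔU = nCvΔT = 1.13×20.8×(323−283) = 938 J.
Q = ΔU + W = nCpΔT = 1310 J.
Net over both steps: W = -2790 J, Q = -1860 J, ΔU = 938 J.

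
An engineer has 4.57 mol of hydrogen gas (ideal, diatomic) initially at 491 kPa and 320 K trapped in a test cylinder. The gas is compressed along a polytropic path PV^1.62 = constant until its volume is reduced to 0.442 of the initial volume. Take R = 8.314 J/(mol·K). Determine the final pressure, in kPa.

V₁ = nRT₁/P₁ = 4.57×8.314×320/491 = 24.8 L.
Polytropic n=1.62: T₂ = T₁(V₁/V₂)^(n−1) = 320×(2.26)^0.62 = 531 K; P₂ = P₁(V₁/V₂)^n = 1840 kPa.

1840 kPa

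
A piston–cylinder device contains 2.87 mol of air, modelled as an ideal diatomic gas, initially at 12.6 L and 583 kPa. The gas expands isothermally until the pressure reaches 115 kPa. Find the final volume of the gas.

T₁ = P₁V₁/(nR) = 583×12.6/(2.87×8.314) = 308 K.
Isothermal: T stays 308 K; PV = const ⇒ V₂ = 63.9 L, P₂ = 115 kPa.

63.9 L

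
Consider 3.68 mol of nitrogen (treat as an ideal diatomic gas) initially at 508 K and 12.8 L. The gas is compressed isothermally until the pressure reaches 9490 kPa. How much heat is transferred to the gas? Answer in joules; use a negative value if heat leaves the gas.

P₁ = nRT₁/V₁ = 3.68×8.314×508/12.8 = 1210 kPa.
Isothermal: T stays 508 K; PV = const ⇒ V₂ = 1.64 L, P₂ = 9490 kPa.
ΔU = 0 (ideal gas, T constant).
W = nRT ln(V₂/V₁) = 3.68×8.314×508×ln(0.128) = -32000 J.
Q = ΔU + W = -32000 J.

-32000 J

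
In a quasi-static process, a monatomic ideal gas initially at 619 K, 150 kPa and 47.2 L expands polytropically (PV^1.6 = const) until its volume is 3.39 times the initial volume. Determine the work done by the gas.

n = P₁V₁/(RT₁) = 150×47.2/(8.314×619) = 1.38 mol.
Polytropic n=1.6: T₂ = T₁(V₁/V₂)^(n−1) = 619×(0.295)^0.60 = 298 K; P₂ = P₁(V₁/V₂)^n = 21.3 kPa.
W = (P₁V₁−P₂V₂)/(n−1) = (150×47.2−21.3×160)/0.60 = 6130 J.

6130 J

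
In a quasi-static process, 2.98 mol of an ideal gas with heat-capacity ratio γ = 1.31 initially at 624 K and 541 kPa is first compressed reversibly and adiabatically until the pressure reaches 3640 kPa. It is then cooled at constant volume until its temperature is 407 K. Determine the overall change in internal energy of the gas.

V₁ = nRT₁/P₁ = 2.98×8.314×624/541 = 28.6 L.
Step 1 — Adiabatic: T₂/T₁ = (P₂/P₁)^((γ−1)/γ) ⇒ T₂ = 624×(6.73)^0.237 = 980 K; V₂ = 6.67 L.
ΔU = nCvΔT = 2.98×26.8×(980−624) = 28400 J.
Q = 0 for an adiabatic process, so W = −ΔU = -28400 J.
State after step 1: P = 3640 kPa, V = 6.67 L, T = 980 K.
Step 2 — Isochoric: V stays 6.67 L; P/T = const ⇒ T₂ = 407 K, P₂ = 1510 kPa.
W = 0 (no volume change).
ΔU = nCvΔT = 2.98×26.8×(407−980) = -45800 J.
Q = ΔU = -45800 J.
Net over both steps: W = -28400 J, Q = -45800 J, ΔU = -17300 J.

-17300 J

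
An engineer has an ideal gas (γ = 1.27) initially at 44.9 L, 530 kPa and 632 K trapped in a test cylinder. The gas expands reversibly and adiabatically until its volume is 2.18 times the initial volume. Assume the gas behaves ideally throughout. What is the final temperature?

512 K

Adiabatic: TV^(γ−1) = const ⇒ T₂ = 632×(0.459)^0.270 = 512 K; PV^γ = const ⇒ P₂ = 197 kPa.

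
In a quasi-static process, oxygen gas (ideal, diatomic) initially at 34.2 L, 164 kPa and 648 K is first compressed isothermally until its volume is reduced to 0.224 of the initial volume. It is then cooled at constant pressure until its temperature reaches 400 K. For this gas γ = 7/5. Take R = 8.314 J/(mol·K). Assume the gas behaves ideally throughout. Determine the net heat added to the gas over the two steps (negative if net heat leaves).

-15900 J

n = P₁V₁/(RT₁) = 164×34.2/(8.314×648) = 1.04 mol.
Step 1 — Isothermal: T stays 648 K; PV = const ⇒ V₂ = 7.66 L, P₂ = 732 kPa.
ΔU = 0 (ideal gas, T constant).
W = nRT ln(V₂/V₁) = 1.04×8.314×648×ln(0.224) = -8390 J.
Q = ΔU + W = -8390 J.
State after step 1: P = 732 kPa, V = 7.66 L, T = 648 K.
Step 2 — Isobaric: P stays 732 kPa; V/T = const ⇒ T₂ = 400 K, V₂ = 4.73 L.
W = PΔV = 732×(4.73−7.66) kPa·L = -2150 J.
ΔU = nCvΔT = 1.04×20.8×(400−648) = -5370 J.
Q = ΔU + W = nCpΔT = -7510 J.
Net over both steps: W = -10500 J, Q = -15900 J, ΔU = -5370 J.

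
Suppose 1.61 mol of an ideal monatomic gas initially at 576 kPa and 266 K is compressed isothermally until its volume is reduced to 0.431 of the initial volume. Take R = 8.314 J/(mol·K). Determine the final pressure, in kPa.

1340 kPa

V₁ = nRT₁/P₁ = 1.61×8.314×266/576 = 6.18 L.
Isothermal: T stays 266 K; PV = const ⇒ V₂ = 2.66 L, P₂ = 1340 kPa.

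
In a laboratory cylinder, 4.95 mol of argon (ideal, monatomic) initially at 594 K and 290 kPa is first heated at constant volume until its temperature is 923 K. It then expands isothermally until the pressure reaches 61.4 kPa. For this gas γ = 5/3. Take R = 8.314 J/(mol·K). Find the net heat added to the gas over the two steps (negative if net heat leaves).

V₁ = nRT₁/P₁ = 4.95×8.314×594/290 = 84.3 L.
Step 1 — Isochoric: V stays 84.3 L; P/T = const ⇒ T₂ = 923 K, P₂ = 451 kPa.
W = 0 (no volume change).
ΔU = nCvΔT = 4.95×12.5×(923−594) = 20300 J.
Q = ΔU = 20300 J.
State after step 1: P = 451 kPa, V = 84.3 L, T = 923 K.
Step 2 — Isothermal: T stays 923 K; PV = const ⇒ V₂ = 619 L, P₂ = 61.4 kPa.
ΔU = 0 (ideal gas, T constant).
W = nRT ln(V₂/V₁) = 4.95×8.314×923×ln(7.34) = 75700 J.
Q = ΔU + W = 75700 J.
Net over both steps: W = 75700 J, Q = 96000 J, ΔU = 20300 J.

96000 J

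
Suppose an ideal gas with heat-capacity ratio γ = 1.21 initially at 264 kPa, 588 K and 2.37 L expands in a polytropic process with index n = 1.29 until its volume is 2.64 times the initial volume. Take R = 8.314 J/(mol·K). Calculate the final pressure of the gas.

75.5 kPa

Polytropic n=1.29: T₂ = T₁(V₁/V₂)^(n−1) = 588×(0.379)^0.29 = 444 K; P₂ = P₁(V₁/V₂)^n = 75.5 kPa.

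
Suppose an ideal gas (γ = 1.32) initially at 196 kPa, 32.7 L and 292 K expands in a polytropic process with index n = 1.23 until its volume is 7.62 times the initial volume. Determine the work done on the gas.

-10400 J

n = P₁V₁/(RT₁) = 196×32.7/(8.314×292) = 2.64 mol.
Polytropic n=1.23: T₂ = T₁(V₁/V₂)^(n−1) = 292×(0.131)^0.23 = 183 K; P₂ = P₁(V₁/V₂)^n = 16.1 kPa.
W = (P₁V₁−P₂V₂)/(n−1) = (196×32.7−16.1×249)/0.23 = 10400 J.
Work done on the gas = −W_by = -10400 J.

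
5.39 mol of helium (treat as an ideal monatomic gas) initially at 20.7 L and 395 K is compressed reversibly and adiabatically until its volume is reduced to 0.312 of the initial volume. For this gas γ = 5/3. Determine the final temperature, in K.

P₁ = nRT₁/V₁ = 5.39×8.314×395/20.7 = 855 kPa.
Adiabatic: TV^(γ−1) = const ⇒ T₂ = 395×(3.21)^0.667 = 859 K; PV^γ = const ⇒ P₂ = 5960 kPa.

859 K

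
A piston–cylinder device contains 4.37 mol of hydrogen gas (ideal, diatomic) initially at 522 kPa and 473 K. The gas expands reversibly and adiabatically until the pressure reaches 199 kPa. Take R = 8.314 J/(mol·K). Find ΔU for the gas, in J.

-10300 J

V₁ = nRT₁/P₁ = 4.37×8.314×473/522 = 32.9 L.
Adiabatic: T₂/T₁ = (P₂/P₁)^((γ−1)/γ) ⇒ T₂ = 473×(0.381)^0.286 = 359 K; V₂ = 65.6 L.
For an ideal gas ΔU = nCvΔT with Cv = (5/2)R = 20.8 J/(mol·K).
ΔU = 4.37×20.8×(359−473) = -10300 J.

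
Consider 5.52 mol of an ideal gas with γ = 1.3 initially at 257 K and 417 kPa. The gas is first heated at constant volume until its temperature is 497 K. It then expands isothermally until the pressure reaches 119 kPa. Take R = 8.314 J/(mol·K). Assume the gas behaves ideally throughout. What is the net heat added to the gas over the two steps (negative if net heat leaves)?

80400 J

V₁ = nRT₁/P₁ = 5.52×8.314×257/417 = 28.3 L.
Step 1 — Isochoric: V stays 28.3 L; P/T = const ⇒ T₂ = 497 K, P₂ = 806 kPa.
W = 0 (no volume change).
ΔU = nCvΔT = 5.52×27.7×(497−257) = 36700 J.
Q = ΔU = 36700 J.
State after step 1: P = 806 kPa, V = 28.3 L, T = 497 K.
Step 2 — Isothermal: T stays 497 K; PV = const ⇒ V₂ = 192 L, P₂ = 119 kPa.
ΔU = 0 (ideal gas, T constant).
W = nRT ln(V₂/V₁) = 5.52×8.314×497×ln(6.78) = 43600 J.
Q = ΔU + W = 43600 J.
Net over both steps: W = 43600 J, Q = 80400 J, ΔU = 36700 J.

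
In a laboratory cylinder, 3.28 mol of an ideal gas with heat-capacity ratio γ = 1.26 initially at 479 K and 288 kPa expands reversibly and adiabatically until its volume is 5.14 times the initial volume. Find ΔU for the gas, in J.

-17400 J

V₁ = nRT₁/P₁ = 3.28×8.314×479/288 = 45.4 L.
Adiabatic: TV^(γ−1) = const ⇒ T₂ = 479×(0.195)^0.260 = 313 K; PV^γ = const ⇒ P₂ = 36.6 kPa.
For an ideal gas ΔU = nCvΔT with Cv = R/(γ−1) = 32.0 J/(mol·K).
ΔU = 3.28×32.0×(313−479) = -17400 J.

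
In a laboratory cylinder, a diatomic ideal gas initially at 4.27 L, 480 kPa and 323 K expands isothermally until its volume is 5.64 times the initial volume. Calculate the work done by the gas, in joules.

n = P₁V₁/(RT₁) = 480×4.27/(8.314×323) = 0.763 mol.
Isothermal: T stays 323 K; PV = const ⇒ V₂ = 24.1 L, P₂ = 85.1 kPa.
W = nRT ln(V₂/V₁) = 0.763×8.314×323×ln(5.64) = 3550 J.

3550 J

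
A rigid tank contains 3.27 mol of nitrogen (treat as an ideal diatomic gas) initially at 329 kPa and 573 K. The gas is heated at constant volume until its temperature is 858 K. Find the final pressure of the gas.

493 kPa

V₁ = nRT₁/P₁ = 3.27×8.314×573/329 = 47.3 L.
Isochoric: V stays 47.3 L; P/T = const ⇒ T₂ = 858 K, P₂ = 493 kPa.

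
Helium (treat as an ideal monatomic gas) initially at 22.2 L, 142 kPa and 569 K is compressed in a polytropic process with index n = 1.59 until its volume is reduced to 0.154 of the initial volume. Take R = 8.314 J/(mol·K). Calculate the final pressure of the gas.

2780 kPa

Polytropic n=1.59: T₂ = T₁(V₁/V₂)^(n−1) = 569×(6.49)^0.59 = 1720 K; P₂ = P₁(V₁/V₂)^n = 2780 kPa.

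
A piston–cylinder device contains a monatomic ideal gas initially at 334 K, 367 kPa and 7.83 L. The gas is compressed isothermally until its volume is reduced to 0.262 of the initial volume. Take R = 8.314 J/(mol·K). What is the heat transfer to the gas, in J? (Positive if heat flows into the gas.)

n = P₁V₁/(RT₁) = 367×7.83/(8.314×334) = 1.03 mol.
Isothermal: T stays 334 K; PV = const ⇒ V₂ = 2.05 L, P₂ = 1400 kPa.
ΔU = 0 (ideal gas, T constant).
W = nRT ln(V₂/V₁) = 1.03×8.314×334×ln(0.262) = -3850 J.
Q = ΔU + W = -3850 J.

-3850 J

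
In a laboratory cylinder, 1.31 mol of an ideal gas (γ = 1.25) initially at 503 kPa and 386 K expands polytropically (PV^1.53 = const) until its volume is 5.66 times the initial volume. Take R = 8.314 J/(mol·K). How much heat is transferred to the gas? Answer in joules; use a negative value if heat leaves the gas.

V₁ = nRT₁/P₁ = 1.31×8.314×386/503 = 8.36 L.
Polytropic n=1.53: T₂ = T₁(V₁/V₂)^(n−1) = 386×(0.177)^0.53 = 154 K; P₂ = P₁(V₁/V₂)^n = 35.5 kPa.
W = (P₁V₁−P₂V₂)/(n−1) = (503×8.36−35.5×47.3)/0.53 = 4770 J.
ΔU = nCvΔT = 1.31×33.3×(154−386) = -10100 J.
Q = ΔU + W = -5340 J.

-5340 J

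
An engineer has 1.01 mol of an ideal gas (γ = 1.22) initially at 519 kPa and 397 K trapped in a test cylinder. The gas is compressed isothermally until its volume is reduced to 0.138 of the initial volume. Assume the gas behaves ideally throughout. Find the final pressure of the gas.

3760 kPa

V₁ = nRT₁/P₁ = 1.01×8.314×397/519 = 6.42 L.
Isothermal: T stays 397 K; PV = const ⇒ V₂ = 0.886 L, P₂ = 3760 kPa.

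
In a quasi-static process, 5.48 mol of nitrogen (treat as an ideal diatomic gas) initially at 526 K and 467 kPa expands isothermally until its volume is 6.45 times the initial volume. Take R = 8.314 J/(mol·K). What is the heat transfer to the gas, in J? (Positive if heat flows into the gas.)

44700 J

V₁ = nRT₁/P₁ = 5.48×8.314×526/467 = 51.3 L.
Isothermal: T stays 526 K; PV = const ⇒ V₂ = 331 L, P₂ = 72.4 kPa.
ΔU = 0 (ideal gas, T constant).
W = nRT ln(V₂/V₁) = 5.48×8.314×526×ln(6.45) = 44700 J.
Q = ΔU + W = 44700 J.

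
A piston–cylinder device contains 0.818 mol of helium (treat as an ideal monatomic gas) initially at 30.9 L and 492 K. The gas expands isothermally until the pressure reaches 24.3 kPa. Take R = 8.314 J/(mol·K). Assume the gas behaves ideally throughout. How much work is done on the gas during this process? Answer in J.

-5000 J

P₁ = nRT₁/V₁ = 0.818×8.314×492/30.9 = 108 kPa.
Isothermal: T stays 492 K; PV = const ⇒ V₂ = 138 L, P₂ = 24.3 kPa.
W = nRT ln(V₂/V₁) = 0.818×8.314×492×ln(4.46) = 5000 J.
Work done on the gas = −W_by = -5000 J.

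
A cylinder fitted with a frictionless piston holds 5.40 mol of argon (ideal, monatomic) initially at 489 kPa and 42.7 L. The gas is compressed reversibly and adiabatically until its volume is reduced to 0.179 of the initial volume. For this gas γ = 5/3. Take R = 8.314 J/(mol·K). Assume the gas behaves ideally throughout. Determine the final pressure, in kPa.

8600 kPa

T₁ = P₁V₁/(nR) = 489×42.7/(5.40×8.314) = 465 K.
Adiabatic: TV^(γ−1) = const ⇒ T₂ = 465×(5.59)^0.667 = 1460 K; PV^γ = const ⇒ P₂ = 8600 kPa.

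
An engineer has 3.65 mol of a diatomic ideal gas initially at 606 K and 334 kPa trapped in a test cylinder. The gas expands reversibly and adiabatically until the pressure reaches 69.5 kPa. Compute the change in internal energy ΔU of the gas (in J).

-16600 J

V₁ = nRT₁/P₁ = 3.65×8.314×606/334 = 55.1 L.
Adiabatic: T₂/T₁ = (P₂/P₁)^((γ−1)/γ) ⇒ T₂ = 606×(0.208)^0.286 = 387 K; V₂ = 169 L.
For an ideal gas ΔU = nCvΔT with Cv = (5/2)R = 20.8 J/(mol·K).
ΔU = 3.65×20.8×(387−606) = -16600 J.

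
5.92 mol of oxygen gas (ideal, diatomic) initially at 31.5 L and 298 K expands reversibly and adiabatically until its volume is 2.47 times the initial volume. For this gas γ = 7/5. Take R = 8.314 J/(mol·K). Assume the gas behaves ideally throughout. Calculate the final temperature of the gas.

208 K

P₁ = nRT₁/V₁ = 5.92×8.314×298/31.5 = 466 kPa.
Adiabatic: TV^(γ−1) = const ⇒ T₂ = 298×(0.405)^0.400 = 208 K; PV^γ = const ⇒ P₂ = 131 kPa.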